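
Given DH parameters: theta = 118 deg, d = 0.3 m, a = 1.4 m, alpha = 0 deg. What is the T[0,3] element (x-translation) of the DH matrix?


T[0,3] = a * cos(theta)
= 1.4 * cos(118 deg)
= 1.4 * -0.4695
= -0.6573


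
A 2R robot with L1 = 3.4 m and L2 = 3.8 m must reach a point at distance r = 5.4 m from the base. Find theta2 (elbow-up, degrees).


cos(theta2) = (r^2 - L1^2 - L2^2) / (2*L1*L2)
cos(theta2) = (29.16 - 11.56 - 14.44) / 25.84
cos(theta2) = 0.122291
theta2 = 82.9757 degrees


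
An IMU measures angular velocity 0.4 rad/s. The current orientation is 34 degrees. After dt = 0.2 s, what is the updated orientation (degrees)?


delta_theta = w * dt = 0.4 * 0.2 = 0.08 rad
= 4.5837 deg
theta_new = 34 + 4.5837 = 38.5837 deg


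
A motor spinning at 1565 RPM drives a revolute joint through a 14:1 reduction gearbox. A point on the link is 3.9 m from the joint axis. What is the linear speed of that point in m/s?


omega_motor = 1565 * 2*pi/60 = 163.8864 rad/s
omega_joint = omega_motor / 14 = 11.7062 rad/s
v = omega_joint * r = 11.7062 * 3.9
= 45.6541 m/s


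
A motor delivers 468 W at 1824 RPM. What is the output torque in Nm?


omega = 1824 * 2*pi/60 = 191.0088 rad/s
tau = P / omega = 468 / 191.0088
= 2.4501 Nm


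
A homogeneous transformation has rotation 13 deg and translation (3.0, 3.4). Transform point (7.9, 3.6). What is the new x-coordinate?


x' = cos(theta)*px - sin(theta)*py + tx
= 0.9744*7.9 - 0.225*3.6 + 3.0
= 9.8877


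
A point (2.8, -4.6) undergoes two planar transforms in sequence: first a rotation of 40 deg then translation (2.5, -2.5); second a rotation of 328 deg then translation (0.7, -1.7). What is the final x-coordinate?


After transform 1:
x1 = cos(40)*2.8 - sin(40)*-4.6 + 2.5 = 7.6017
y1 = sin(40)*2.8 + cos(40)*-4.6 + -2.5 = -4.224
After transform 2:
x2 = cos(328)*7.6017 - sin(328)*-4.224 + 0.7
= 4.9083


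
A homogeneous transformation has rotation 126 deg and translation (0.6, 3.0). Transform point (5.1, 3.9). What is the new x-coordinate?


x' = cos(theta)*px - sin(theta)*py + tx
= -0.5878*5.1 - 0.809*3.9 + 0.6
= -5.5529


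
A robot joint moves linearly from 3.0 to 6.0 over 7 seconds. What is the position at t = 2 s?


s = t/T = 2/7 = 0.2857
p(t) = p0 + (pf-p0)*s
= 3.0 + (6.0 - 3.0) * 0.2857
= 3.8571


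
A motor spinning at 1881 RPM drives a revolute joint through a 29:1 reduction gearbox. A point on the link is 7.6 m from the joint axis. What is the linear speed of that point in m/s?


omega_motor = 1881 * 2*pi/60 = 196.9779 rad/s
omega_joint = omega_motor / 29 = 6.7923 rad/s
v = omega_joint * r = 6.7923 * 7.6
= 51.6218 m/s


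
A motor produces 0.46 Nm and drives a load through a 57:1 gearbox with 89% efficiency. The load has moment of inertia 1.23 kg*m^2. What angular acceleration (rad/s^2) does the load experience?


tau_out = tau_motor * N * eta
= 0.46 * 57 * 0.89 = 23.3358 Nm
alpha = tau_out / I = 23.3358 / 1.23
= 18.9722 rad/s^2


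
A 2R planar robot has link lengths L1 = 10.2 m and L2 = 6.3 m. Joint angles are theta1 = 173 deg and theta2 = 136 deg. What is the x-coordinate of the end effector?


Convert angles to radians: theta1 = 3.0194, theta2 = 2.3736
x = L1*cos(theta1) + L2*cos(theta1+theta2)
x = -10.124 + 3.9647
x = -6.1593


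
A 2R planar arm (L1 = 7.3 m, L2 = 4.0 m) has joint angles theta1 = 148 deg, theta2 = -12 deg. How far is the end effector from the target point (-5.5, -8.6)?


End effector via forward kinematics:
x = L1*cos(t1) + L2*cos(t1+t2) = -9.0681
y = L1*sin(t1) + L2*sin(t1+t2) = 6.647
Distance to target:
d = sqrt((-5.5 - -9.0681)^2 + (-8.6 - 6.647)^2)
= sqrt(12.7314 + 232.4724)
= 15.659 m


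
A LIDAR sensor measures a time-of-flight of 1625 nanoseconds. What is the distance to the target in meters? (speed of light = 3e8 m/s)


tof = 1625 ns = 1.625e-06 s
dist = c * tof / 2
= 3e8 * 1.625e-06 / 2
= 243.75 m


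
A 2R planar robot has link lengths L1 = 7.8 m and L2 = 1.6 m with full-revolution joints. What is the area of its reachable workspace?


r_max = L1 + L2 = 9.4 m
r_min = |L1 - L2| = 6.2 m
Area = pi*(r_max^2 - r_min^2)
= pi*(88.36 - 38.44)
= pi * 49.92
= 156.8283 m^2


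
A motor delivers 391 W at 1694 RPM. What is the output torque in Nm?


omega = 1694 * 2*pi/60 = 177.3953 rad/s
tau = P / omega = 391 / 177.3953
= 2.2041 Nm


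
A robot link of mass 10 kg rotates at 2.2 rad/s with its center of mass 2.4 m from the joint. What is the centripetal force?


F = m * omega^2 * r
= 10 * 2.2^2 * 2.4
= 10 * 4.84 * 2.4
= 116.16 N


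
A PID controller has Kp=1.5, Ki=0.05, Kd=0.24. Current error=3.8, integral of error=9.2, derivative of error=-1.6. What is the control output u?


u = Kp*e + Ki*int(e) + Kd*de/dt
= 1.5*3.8 + 0.05*9.2 + 0.24*(-1.6)
= 5.7 + 0.46 + -0.384
= 5.776


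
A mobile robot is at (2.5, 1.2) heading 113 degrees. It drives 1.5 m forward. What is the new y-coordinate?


y_new = y0 + d*sin(theta)
= 1.2 + 1.5*sin(113)
= 1.2 + 1.3808
= 2.5808


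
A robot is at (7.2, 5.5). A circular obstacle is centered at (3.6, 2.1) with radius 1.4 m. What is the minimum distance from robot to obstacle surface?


center_dist = sqrt((7.2-3.6)^2 + (5.5-2.1)^2)
= sqrt(12.96 + 11.56)
= 4.9518
min_dist = center_dist - radius = 4.9518 - 1.4 = 3.5518 m


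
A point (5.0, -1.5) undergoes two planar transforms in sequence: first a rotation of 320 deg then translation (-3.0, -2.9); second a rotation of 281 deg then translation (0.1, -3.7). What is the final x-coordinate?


After transform 1:
x1 = cos(320)*5.0 - sin(320)*-1.5 + -3.0 = -0.134
y1 = sin(320)*5.0 + cos(320)*-1.5 + -2.9 = -7.263
After transform 2:
x2 = cos(281)*-0.134 - sin(281)*-7.263 + 0.1
= -7.0551


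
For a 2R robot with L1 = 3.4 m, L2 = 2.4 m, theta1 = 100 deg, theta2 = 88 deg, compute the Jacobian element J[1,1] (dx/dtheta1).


J[1,1] = -L1*sin(t1) - L2*sin(t1+t2)
= -3.4*sin(100) - 2.4*sin(188)
= -3.0143


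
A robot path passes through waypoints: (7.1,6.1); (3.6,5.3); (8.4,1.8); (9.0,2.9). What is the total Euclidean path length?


Segment lengths:
  seg1 = sqrt((-3.5)^2 + (-0.8)^2) = 3.5903
  seg2 = sqrt((4.8)^2 + (-3.5)^2) = 5.9405
  seg3 = sqrt((0.6)^2 + (1.1)^2) = 1.253
Total = 10.7838


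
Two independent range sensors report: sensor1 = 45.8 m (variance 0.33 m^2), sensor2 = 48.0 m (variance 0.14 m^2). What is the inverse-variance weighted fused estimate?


w1 = (1/var1) / (1/var1 + 1/var2)
   = 3.0303 / (3.0303 + 7.1429) = 0.2979
w2 = 1 - w1 = 0.7021
fused = w1*s1 + w2*s2 = 13.6426 + 33.7021
= 47.3447 m


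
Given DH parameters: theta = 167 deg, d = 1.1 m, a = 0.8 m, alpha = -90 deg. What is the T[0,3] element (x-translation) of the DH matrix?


T[0,3] = a * cos(theta)
= 0.8 * cos(167 deg)
= 0.8 * -0.9744
= -0.7795


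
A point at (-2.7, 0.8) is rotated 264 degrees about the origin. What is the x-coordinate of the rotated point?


x' = x*cos(theta) - y*sin(theta)
cos(264 deg) = -0.1045, sin(264 deg) = -0.9945
x' = -2.7 * -0.1045 - 0.8 * -0.9945
= 0.2822 - -0.7956
= 1.0778


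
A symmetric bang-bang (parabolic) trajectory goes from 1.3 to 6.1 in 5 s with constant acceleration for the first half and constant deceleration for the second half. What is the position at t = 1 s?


Symmetric rest-to-rest: each phase covers (pf-p0)/2 in time T/2. 0.5*a*(T/2)^2 = (pf-p0)/2 => a = 4*(pf-p0)/T^2
a = 4*(6.1-1.3)/5^2 = 0.768
t = 1 is in the acceleration phase (t <= T/2).
p = p0 + 0.5*a*t^2 = 1.3 + 0.5*0.768*1^2
= 1.684


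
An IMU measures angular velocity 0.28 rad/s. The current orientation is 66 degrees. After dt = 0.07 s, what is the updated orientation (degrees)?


delta_theta = w * dt = 0.28 * 0.07 = 0.0196 rad
= 1.123 deg
theta_new = 66 + 1.123 = 67.123 deg


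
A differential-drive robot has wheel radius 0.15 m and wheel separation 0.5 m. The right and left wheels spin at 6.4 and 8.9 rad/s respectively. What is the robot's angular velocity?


vR = r*wR = 0.15*6.4 = 0.96 m/s
vL = r*wL = 0.15*8.9 = 1.335 m/s
v = (vR+vL)/2 = 1.1475 m/s
omega = (vR-vL)/L = -0.75 rad/s
angular velocity = -0.75 rad/s


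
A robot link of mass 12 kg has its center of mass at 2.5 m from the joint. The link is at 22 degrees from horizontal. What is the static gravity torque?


tau = m*g*L*cos(angle)
= 12 * 9.81 * 2.5 * cos(22 deg)
= 12 * 9.81 * 2.5 * 0.9272
= 272.8702 Nm


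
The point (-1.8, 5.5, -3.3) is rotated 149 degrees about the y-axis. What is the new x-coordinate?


Rotation about y-axis: x' = x*cos(theta) + z*sin(theta)
= -1.8 * -0.8572 + -3.3 * 0.515
= -0.1567


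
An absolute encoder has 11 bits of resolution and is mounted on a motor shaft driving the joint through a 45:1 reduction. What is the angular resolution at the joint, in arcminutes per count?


counts = 2^11 = 2048
effective counts at joint = 2048 * 45 = 92160
resolution = 360*60 / 92160
= 0.2344 arcmin/count


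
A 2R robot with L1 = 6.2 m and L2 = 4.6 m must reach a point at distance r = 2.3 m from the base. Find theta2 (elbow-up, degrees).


cos(theta2) = (r^2 - L1^2 - L2^2) / (2*L1*L2)
cos(theta2) = (5.29 - 38.44 - 21.16) / 57.04
cos(theta2) = -0.952139
theta2 = 162.2018 degrees


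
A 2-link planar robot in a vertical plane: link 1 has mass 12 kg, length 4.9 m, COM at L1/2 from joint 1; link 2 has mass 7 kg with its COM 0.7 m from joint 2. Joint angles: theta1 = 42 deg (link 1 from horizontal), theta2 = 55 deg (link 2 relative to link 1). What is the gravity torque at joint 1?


Horizontal distance from joint 1 to link-1 COM:
  x_c1 = (L1/2)*cos(t1) = 2.45 * 0.7431 = 1.8207 m
Horizontal distance from joint 1 to link-2 COM:
  x_c2 = L1*cos(t1) + Lc2*cos(t1+t2)
       = 4.9*0.7431 + 0.7*-0.1219 = 3.5561 m
tau1 = m1*g*x_c1 + m2*g*x_c2
     = 12*9.81*1.8207 + 7*9.81*3.5561
     = 214.3334 + 244.1975
     = 458.5308 Nm


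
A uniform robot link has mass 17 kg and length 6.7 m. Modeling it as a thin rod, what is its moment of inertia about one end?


I = (1/3) * m * L^2
= (1/3) * 17 * 6.7^2
= 0.333333 * 17 * 44.89
= 254.3767 kg*m^2


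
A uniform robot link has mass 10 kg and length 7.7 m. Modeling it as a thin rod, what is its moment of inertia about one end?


I = (1/3) * m * L^2
= (1/3) * 10 * 7.7^2
= 0.333333 * 10 * 59.29
= 197.6333 kg*m^2


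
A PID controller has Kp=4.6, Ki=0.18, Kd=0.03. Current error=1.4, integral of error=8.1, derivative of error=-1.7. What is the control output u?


u = Kp*e + Ki*int(e) + Kd*de/dt
= 4.6*1.4 + 0.18*8.1 + 0.03*(-1.7)
= 6.44 + 1.458 + -0.051
= 7.847


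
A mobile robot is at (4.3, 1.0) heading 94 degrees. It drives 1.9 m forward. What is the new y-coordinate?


y_new = y0 + d*sin(theta)
= 1.0 + 1.9*sin(94)
= 1.0 + 1.8954
= 2.8954


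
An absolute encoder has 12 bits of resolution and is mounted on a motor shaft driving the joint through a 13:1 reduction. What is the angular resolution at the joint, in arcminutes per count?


counts = 2^12 = 4096
effective counts at joint = 4096 * 13 = 53248
resolution = 360*60 / 53248
= 0.4056 arcmin/count


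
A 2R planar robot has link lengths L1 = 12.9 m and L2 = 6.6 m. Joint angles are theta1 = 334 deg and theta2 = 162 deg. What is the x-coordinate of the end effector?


Convert angles to radians: theta1 = 5.8294, theta2 = 2.8274
x = L1*cos(theta1) + L2*cos(theta1+theta2)
x = 11.5944 + -4.7476
x = 6.8468


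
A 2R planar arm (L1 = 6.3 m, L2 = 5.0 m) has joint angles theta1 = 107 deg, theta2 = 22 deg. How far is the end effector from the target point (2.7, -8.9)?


End effector via forward kinematics:
x = L1*cos(t1) + L2*cos(t1+t2) = -4.9885
y = L1*sin(t1) + L2*sin(t1+t2) = 9.9104
Distance to target:
d = sqrt((2.7 - -4.9885)^2 + (-8.9 - 9.9104)^2)
= sqrt(59.1137 + 353.833)
= 20.3211 m


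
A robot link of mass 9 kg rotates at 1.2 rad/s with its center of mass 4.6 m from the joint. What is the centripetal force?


F = m * omega^2 * r
= 9 * 1.2^2 * 4.6
= 9 * 1.44 * 4.6
= 59.616 N


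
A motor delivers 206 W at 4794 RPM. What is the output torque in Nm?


omega = 4794 * 2*pi/60 = 502.0265 rad/s
tau = P / omega = 206 / 502.0265
= 0.4103 Nm


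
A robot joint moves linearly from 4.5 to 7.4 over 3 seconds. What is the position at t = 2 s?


s = t/T = 2/3 = 0.6667
p(t) = p0 + (pf-p0)*s
= 4.5 + (7.4 - 4.5) * 0.6667
= 6.4333


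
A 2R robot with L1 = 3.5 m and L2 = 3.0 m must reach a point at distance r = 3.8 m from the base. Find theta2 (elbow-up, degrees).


cos(theta2) = (r^2 - L1^2 - L2^2) / (2*L1*L2)
cos(theta2) = (14.44 - 12.25 - 9.0) / 21.0
cos(theta2) = -0.324286
theta2 = 108.9223 degrees


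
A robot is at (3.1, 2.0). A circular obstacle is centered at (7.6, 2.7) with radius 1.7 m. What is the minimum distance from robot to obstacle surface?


center_dist = sqrt((3.1-7.6)^2 + (2.0-2.7)^2)
= sqrt(20.25 + 0.49)
= 4.5541
min_dist = center_dist - radius = 4.5541 - 1.7 = 2.8541 m


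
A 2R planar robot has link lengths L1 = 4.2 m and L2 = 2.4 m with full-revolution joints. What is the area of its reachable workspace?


r_max = L1 + L2 = 6.6 m
r_min = |L1 - L2| = 1.8 m
Area = pi*(r_max^2 - r_min^2)
= pi*(43.56 - 3.24)
= pi * 40.32
= 126.669 m^2


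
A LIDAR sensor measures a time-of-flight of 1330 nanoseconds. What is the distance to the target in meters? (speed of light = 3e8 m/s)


tof = 1330 ns = 1.33e-06 s
dist = c * tof / 2
= 3e8 * 1.33e-06 / 2
= 199.5 m


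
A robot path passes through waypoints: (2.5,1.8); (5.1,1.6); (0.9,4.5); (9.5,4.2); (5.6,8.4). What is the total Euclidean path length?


Segment lengths:
  seg1 = sqrt((2.6)^2 + (-0.2)^2) = 2.6077
  seg2 = sqrt((-4.2)^2 + (2.9)^2) = 5.1039
  seg3 = sqrt((8.6)^2 + (-0.3)^2) = 8.6052
  seg4 = sqrt((-3.9)^2 + (4.2)^2) = 5.7315
Total = 22.0483


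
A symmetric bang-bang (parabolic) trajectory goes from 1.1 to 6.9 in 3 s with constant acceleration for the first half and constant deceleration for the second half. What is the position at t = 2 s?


Symmetric rest-to-rest: each phase covers (pf-p0)/2 in time T/2. 0.5*a*(T/2)^2 = (pf-p0)/2 => a = 4*(pf-p0)/T^2
a = 4*(6.9-1.1)/3^2 = 2.5778
t = 2 is in the deceleration phase (t > T/2).
p = pf - 0.5*a*(T-t)^2 = 6.9 - 0.5*2.5778*1^2
= 5.6111


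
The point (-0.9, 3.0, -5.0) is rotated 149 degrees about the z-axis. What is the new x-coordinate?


Rotation about z-axis: x' = x*cos(theta) - y*sin(theta)
= -0.9 * -0.8572 - 3.0 * 0.515
= -0.7737


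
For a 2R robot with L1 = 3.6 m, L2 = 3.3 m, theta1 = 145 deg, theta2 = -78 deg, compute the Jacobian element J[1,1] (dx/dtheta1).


J[1,1] = -L1*sin(t1) - L2*sin(t1+t2)
= -3.6*sin(145) - 3.3*sin(67)
= -5.1025


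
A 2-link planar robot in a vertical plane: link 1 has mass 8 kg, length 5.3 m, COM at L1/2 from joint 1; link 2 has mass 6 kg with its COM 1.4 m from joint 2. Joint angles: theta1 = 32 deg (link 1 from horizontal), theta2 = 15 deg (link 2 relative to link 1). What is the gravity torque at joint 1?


Horizontal distance from joint 1 to link-1 COM:
  x_c1 = (L1/2)*cos(t1) = 2.65 * 0.848 = 2.2473 m
Horizontal distance from joint 1 to link-2 COM:
  x_c2 = L1*cos(t1) + Lc2*cos(t1+t2)
       = 5.3*0.848 + 1.4*0.682 = 5.4495 m
tau1 = m1*g*x_c1 + m2*g*x_c2
     = 8*9.81*2.2473 + 6*9.81*5.4495
     = 176.3703 + 320.7548
     = 497.125 Nm


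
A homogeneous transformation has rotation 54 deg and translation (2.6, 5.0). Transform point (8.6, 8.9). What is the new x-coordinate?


x' = cos(theta)*px - sin(theta)*py + tx
= 0.5878*8.6 - 0.809*8.9 + 2.6
= 0.4547


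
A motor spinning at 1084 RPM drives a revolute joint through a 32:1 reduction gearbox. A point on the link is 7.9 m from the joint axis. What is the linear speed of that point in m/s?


omega_motor = 1084 * 2*pi/60 = 113.5162 rad/s
omega_joint = omega_motor / 32 = 3.5474 rad/s
v = omega_joint * r = 3.5474 * 7.9
= 28.0243 m/s


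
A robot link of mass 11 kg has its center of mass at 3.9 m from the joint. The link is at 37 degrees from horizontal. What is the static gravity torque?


tau = m*g*L*cos(angle)
= 11 * 9.81 * 3.9 * cos(37 deg)
= 11 * 9.81 * 3.9 * 0.7986
= 336.105 Nm


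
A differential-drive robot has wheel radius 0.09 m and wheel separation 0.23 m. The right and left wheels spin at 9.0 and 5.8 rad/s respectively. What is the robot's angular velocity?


vR = r*wR = 0.09*9.0 = 0.81 m/s
vL = r*wL = 0.09*5.8 = 0.522 m/s
v = (vR+vL)/2 = 0.666 m/s
omega = (vR-vL)/L = 1.2522 rad/s
angular velocity = 1.2522 rad/s


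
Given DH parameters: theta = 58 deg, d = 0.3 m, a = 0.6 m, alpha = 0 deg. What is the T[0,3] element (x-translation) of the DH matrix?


T[0,3] = a * cos(theta)
= 0.6 * cos(58 deg)
= 0.6 * 0.5299
= 0.318


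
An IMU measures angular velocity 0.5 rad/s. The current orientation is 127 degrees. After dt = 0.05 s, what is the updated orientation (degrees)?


delta_theta = w * dt = 0.5 * 0.05 = 0.025 rad
= 1.4324 deg
theta_new = 127 + 1.4324 = 128.4324 deg


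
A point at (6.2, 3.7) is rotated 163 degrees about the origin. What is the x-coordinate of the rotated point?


x' = x*cos(theta) - y*sin(theta)
cos(163 deg) = -0.9563, sin(163 deg) = 0.2924
x' = 6.2 * -0.9563 - 3.7 * 0.2924
= -5.9291 - 1.0818
= -7.0109


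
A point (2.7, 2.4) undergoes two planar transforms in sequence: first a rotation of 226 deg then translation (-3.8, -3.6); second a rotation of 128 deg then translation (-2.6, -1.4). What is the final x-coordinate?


After transform 1:
x1 = cos(226)*2.7 - sin(226)*2.4 + -3.8 = -3.9492
y1 = sin(226)*2.7 + cos(226)*2.4 + -3.6 = -7.2094
After transform 2:
x2 = cos(128)*-3.9492 - sin(128)*-7.2094 + -2.6
= 5.5124


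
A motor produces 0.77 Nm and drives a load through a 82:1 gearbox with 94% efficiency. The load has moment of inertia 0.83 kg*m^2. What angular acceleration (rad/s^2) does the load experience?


tau_out = tau_motor * N * eta
= 0.77 * 82 * 0.94 = 59.3516 Nm
alpha = tau_out / I = 59.3516 / 0.83
= 71.508 rad/s^2


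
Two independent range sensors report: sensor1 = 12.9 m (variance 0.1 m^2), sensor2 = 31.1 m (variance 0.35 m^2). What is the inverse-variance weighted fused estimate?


w1 = (1/var1) / (1/var1 + 1/var2)
   = 10.0 / (10.0 + 2.8571) = 0.7778
w2 = 1 - w1 = 0.2222
fused = w1*s1 + w2*s2 = 10.0333 + 6.9111
= 16.9444 m


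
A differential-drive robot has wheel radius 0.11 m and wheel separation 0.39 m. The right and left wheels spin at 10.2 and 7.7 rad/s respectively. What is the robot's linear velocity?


vR = r*wR = 0.11*10.2 = 1.122 m/s
vL = r*wL = 0.11*7.7 = 0.847 m/s
v = (vR+vL)/2 = 0.9845 m/s
omega = (vR-vL)/L = 0.7051 rad/s
linear velocity = 0.9845 m/s


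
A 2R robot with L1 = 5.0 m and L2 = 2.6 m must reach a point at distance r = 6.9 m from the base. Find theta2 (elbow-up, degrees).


cos(theta2) = (r^2 - L1^2 - L2^2) / (2*L1*L2)
cos(theta2) = (47.61 - 25.0 - 6.76) / 26.0
cos(theta2) = 0.609615
theta2 = 52.4383 degrees


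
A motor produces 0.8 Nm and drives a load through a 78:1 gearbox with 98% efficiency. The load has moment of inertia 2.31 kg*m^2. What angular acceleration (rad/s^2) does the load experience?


tau_out = tau_motor * N * eta
= 0.8 * 78 * 0.98 = 61.152 Nm
alpha = tau_out / I = 61.152 / 2.31
= 26.4727 rad/s^2


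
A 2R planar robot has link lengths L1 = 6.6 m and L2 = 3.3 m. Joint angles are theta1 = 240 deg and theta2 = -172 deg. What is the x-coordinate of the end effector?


Convert angles to radians: theta1 = 4.1888, theta2 = -3.002
x = L1*cos(theta1) + L2*cos(theta1+theta2)
x = -3.3 + 1.2362
x = -2.0638


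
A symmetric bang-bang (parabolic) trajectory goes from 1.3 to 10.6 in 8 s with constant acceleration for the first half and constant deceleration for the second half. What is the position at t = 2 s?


Symmetric rest-to-rest: each phase covers (pf-p0)/2 in time T/2. 0.5*a*(T/2)^2 = (pf-p0)/2 => a = 4*(pf-p0)/T^2
a = 4*(10.6-1.3)/8^2 = 0.5812
t = 2 is in the acceleration phase (t <= T/2).
p = p0 + 0.5*a*t^2 = 1.3 + 0.5*0.5812*2^2
= 2.4625


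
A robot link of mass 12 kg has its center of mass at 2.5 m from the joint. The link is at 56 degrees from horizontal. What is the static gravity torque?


tau = m*g*L*cos(angle)
= 12 * 9.81 * 2.5 * cos(56 deg)
= 12 * 9.81 * 2.5 * 0.5592
= 164.5705 Nm


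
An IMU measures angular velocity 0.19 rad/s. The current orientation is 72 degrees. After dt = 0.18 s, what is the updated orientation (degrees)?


delta_theta = w * dt = 0.19 * 0.18 = 0.0342 rad
= 1.9595 deg
theta_new = 72 + 1.9595 = 73.9595 deg


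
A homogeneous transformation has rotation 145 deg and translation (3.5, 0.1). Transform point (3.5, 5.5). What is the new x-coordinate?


x' = cos(theta)*px - sin(theta)*py + tx
= -0.8192*3.5 - 0.5736*5.5 + 3.5
= -2.5217


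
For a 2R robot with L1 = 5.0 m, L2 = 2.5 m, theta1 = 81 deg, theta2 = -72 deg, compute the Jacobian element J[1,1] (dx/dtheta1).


J[1,1] = -L1*sin(t1) - L2*sin(t1+t2)
= -5.0*sin(81) - 2.5*sin(9)
= -5.3295


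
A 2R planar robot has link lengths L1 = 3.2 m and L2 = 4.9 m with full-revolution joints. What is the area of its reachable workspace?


r_max = L1 + L2 = 8.1 m
r_min = |L1 - L2| = 1.7 m
Area = pi*(r_max^2 - r_min^2)
= pi*(65.61 - 2.89)
= pi * 62.72
= 197.0407 m^2


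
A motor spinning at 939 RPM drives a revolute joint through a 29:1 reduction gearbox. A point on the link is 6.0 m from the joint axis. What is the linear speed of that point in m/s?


omega_motor = 939 * 2*pi/60 = 98.3319 rad/s
omega_joint = omega_motor / 29 = 3.3908 rad/s
v = omega_joint * r = 3.3908 * 6.0
= 20.3445 m/s


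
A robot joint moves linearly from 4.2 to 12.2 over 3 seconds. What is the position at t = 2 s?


s = t/T = 2/3 = 0.6667
p(t) = p0 + (pf-p0)*s
= 4.2 + (12.2 - 4.2) * 0.6667
= 9.5333


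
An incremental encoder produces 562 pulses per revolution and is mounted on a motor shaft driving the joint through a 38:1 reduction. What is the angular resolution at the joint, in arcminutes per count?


counts per rev = 562
effective counts at joint = 562 * 38 = 21356
resolution = 360*60 / 21356
= 1.0114 arcmin/count


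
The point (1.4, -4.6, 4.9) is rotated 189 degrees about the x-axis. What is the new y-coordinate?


Rotation about x-axis: y' = y*cos(theta) - z*sin(theta)
= -4.6 * -0.9877 - 4.9 * -0.1564
= 5.3099


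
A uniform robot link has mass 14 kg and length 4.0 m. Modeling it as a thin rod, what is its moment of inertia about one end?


I = (1/3) * m * L^2
= (1/3) * 14 * 4.0^2
= 0.333333 * 14 * 16.0
= 74.6667 kg*m^2


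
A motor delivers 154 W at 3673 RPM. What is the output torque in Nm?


omega = 3673 * 2*pi/60 = 384.6357 rad/s
tau = P / omega = 154 / 384.6357
= 0.4004 Nm


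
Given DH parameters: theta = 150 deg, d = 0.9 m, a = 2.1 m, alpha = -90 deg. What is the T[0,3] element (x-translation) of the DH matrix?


T[0,3] = a * cos(theta)
= 2.1 * cos(150 deg)
= 2.1 * -0.866
= -1.8187


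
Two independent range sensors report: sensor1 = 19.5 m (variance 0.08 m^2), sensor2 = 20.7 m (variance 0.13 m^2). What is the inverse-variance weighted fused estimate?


w1 = (1/var1) / (1/var1 + 1/var2)
   = 12.5 / (12.5 + 7.6923) = 0.619
w2 = 1 - w1 = 0.381
fused = w1*s1 + w2*s2 = 12.0714 + 7.8857
= 19.9571 m


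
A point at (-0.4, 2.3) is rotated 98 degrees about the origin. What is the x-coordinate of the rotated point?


x' = x*cos(theta) - y*sin(theta)
cos(98 deg) = -0.1392, sin(98 deg) = 0.9903
x' = -0.4 * -0.1392 - 2.3 * 0.9903
= 0.0557 - 2.2776
= -2.2219


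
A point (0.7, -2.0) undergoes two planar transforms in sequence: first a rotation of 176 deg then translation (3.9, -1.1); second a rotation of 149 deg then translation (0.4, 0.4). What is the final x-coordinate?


After transform 1:
x1 = cos(176)*0.7 - sin(176)*-2.0 + 3.9 = 3.3412
y1 = sin(176)*0.7 + cos(176)*-2.0 + -1.1 = 0.944
After transform 2:
x2 = cos(149)*3.3412 - sin(149)*0.944 + 0.4
= -2.9502


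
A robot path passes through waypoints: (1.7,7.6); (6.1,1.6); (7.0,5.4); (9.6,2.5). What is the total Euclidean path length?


Segment lengths:
  seg1 = sqrt((4.4)^2 + (-6.0)^2) = 7.4404
  seg2 = sqrt((0.9)^2 + (3.8)^2) = 3.9051
  seg3 = sqrt((2.6)^2 + (-2.9)^2) = 3.8949
Total = 15.2404


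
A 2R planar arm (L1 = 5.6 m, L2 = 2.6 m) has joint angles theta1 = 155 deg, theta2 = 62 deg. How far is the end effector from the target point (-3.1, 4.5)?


End effector via forward kinematics:
x = L1*cos(t1) + L2*cos(t1+t2) = -7.1518
y = L1*sin(t1) + L2*sin(t1+t2) = 0.8019
Distance to target:
d = sqrt((-3.1 - -7.1518)^2 + (4.5 - 0.8019)^2)
= sqrt(16.4169 + 13.6756)
= 5.4857 m


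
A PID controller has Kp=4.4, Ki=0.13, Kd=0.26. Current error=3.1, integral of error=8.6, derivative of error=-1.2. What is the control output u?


u = Kp*e + Ki*int(e) + Kd*de/dt
= 4.4*3.1 + 0.13*8.6 + 0.26*(-1.2)
= 13.64 + 1.118 + -0.312
= 14.446


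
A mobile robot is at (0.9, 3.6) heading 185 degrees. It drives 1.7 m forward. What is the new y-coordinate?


y_new = y0 + d*sin(theta)
= 3.6 + 1.7*sin(185)
= 3.6 + -0.1482
= 3.4518


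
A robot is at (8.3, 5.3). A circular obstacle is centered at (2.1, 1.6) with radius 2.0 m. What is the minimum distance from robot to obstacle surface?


center_dist = sqrt((8.3-2.1)^2 + (5.3-1.6)^2)
= sqrt(38.44 + 13.69)
= 7.2201
min_dist = center_dist - radius = 7.2201 - 2.0 = 5.2201 m


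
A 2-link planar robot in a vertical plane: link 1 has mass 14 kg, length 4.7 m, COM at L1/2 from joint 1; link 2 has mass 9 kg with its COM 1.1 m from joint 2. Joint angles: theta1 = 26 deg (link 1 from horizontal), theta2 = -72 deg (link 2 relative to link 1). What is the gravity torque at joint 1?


Horizontal distance from joint 1 to link-1 COM:
  x_c1 = (L1/2)*cos(t1) = 2.35 * 0.8988 = 2.1122 m
Horizontal distance from joint 1 to link-2 COM:
  x_c2 = L1*cos(t1) + Lc2*cos(t1+t2)
       = 4.7*0.8988 + 1.1*0.6947 = 4.9885 m
tau1 = m1*g*x_c1 + m2*g*x_c2
     = 14*9.81*2.1122 + 9*9.81*4.9885
     = 290.0849 + 440.4308
     = 730.5157 Nm


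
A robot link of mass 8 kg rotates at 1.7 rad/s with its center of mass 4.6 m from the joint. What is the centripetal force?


F = m * omega^2 * r
= 8 * 1.7^2 * 4.6
= 8 * 2.89 * 4.6
= 106.352 N


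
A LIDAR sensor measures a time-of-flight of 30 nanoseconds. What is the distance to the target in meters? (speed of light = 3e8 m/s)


tof = 30 ns = 3e-08 s
dist = c * tof / 2
= 3e8 * 3e-08 / 2
= 4.5 m


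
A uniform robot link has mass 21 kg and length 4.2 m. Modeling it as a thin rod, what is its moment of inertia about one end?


I = (1/3) * m * L^2
= (1/3) * 21 * 4.2^2
= 0.333333 * 21 * 17.64
= 123.48 kg*m^2


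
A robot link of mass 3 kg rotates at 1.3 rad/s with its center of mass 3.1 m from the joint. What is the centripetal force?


F = m * omega^2 * r
= 3 * 1.3^2 * 3.1
= 3 * 1.69 * 3.1
= 15.717 N


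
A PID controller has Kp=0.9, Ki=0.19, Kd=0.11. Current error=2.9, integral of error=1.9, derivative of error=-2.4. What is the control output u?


u = Kp*e + Ki*int(e) + Kd*de/dt
= 0.9*2.9 + 0.19*1.9 + 0.11*(-2.4)
= 2.61 + 0.361 + -0.264
= 2.707


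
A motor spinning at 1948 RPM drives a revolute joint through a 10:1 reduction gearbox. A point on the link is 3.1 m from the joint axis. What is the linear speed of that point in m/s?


omega_motor = 1948 * 2*pi/60 = 203.9941 rad/s
omega_joint = omega_motor / 10 = 20.3994 rad/s
v = omega_joint * r = 20.3994 * 3.1
= 63.2382 m/s


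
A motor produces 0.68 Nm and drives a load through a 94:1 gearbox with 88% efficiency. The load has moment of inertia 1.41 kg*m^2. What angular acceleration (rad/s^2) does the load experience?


tau_out = tau_motor * N * eta
= 0.68 * 94 * 0.88 = 56.2496 Nm
alpha = tau_out / I = 56.2496 / 1.41
= 39.8933 rad/s^2


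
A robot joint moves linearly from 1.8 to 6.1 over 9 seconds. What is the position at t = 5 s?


s = t/T = 5/9 = 0.5556
p(t) = p0 + (pf-p0)*s
= 1.8 + (6.1 - 1.8) * 0.5556
= 4.1889


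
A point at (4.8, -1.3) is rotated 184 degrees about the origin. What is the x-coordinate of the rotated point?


x' = x*cos(theta) - y*sin(theta)
cos(184 deg) = -0.9976, sin(184 deg) = -0.0698
x' = 4.8 * -0.9976 - -1.3 * -0.0698
= -4.7883 - 0.0907
= -4.879


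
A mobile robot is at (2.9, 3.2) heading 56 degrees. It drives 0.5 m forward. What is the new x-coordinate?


x_new = x0 + d*cos(theta)
= 2.9 + 0.5*cos(56)
= 2.9 + 0.2796
= 3.1796


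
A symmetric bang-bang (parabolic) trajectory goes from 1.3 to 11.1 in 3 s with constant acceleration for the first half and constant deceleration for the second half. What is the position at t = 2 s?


Symmetric rest-to-rest: each phase covers (pf-p0)/2 in time T/2. 0.5*a*(T/2)^2 = (pf-p0)/2 => a = 4*(pf-p0)/T^2
a = 4*(11.1-1.3)/3^2 = 4.3556
t = 2 is in the deceleration phase (t > T/2).
p = pf - 0.5*a*(T-t)^2 = 11.1 - 0.5*4.3556*1^2
= 8.9222


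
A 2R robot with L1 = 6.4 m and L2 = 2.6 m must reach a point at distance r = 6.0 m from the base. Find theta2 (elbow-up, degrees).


cos(theta2) = (r^2 - L1^2 - L2^2) / (2*L1*L2)
cos(theta2) = (36.0 - 40.96 - 6.76) / 33.28
cos(theta2) = -0.352163
theta2 = 110.6197 degrees


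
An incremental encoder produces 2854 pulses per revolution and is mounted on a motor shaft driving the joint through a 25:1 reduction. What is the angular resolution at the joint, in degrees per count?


counts per rev = 2854
effective counts at joint = 2854 * 25 = 71350
resolution = 360 / 71350
= 0.005 deg/count


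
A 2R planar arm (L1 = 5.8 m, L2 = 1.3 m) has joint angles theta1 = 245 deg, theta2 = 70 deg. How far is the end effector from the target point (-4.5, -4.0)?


End effector via forward kinematics:
x = L1*cos(t1) + L2*cos(t1+t2) = -1.5319
y = L1*sin(t1) + L2*sin(t1+t2) = -6.1758
Distance to target:
d = sqrt((-4.5 - -1.5319)^2 + (-4.0 - -6.1758)^2)
= sqrt(8.8093 + 4.7342)
= 3.6802 m


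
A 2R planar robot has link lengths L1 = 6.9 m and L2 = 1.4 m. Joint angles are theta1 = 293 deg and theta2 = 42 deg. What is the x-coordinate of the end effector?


Convert angles to radians: theta1 = 5.1138, theta2 = 0.733
x = L1*cos(theta1) + L2*cos(theta1+theta2)
x = 2.696 + 1.2688
x = 3.9649


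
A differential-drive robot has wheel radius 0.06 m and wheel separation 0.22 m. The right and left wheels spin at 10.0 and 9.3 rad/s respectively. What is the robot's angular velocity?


vR = r*wR = 0.06*10.0 = 0.6 m/s
vL = r*wL = 0.06*9.3 = 0.558 m/s
v = (vR+vL)/2 = 0.579 m/s
omega = (vR-vL)/L = 0.1909 rad/s
angular velocity = 0.1909 rad/s


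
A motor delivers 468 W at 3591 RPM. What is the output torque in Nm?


omega = 3591 * 2*pi/60 = 376.0486 rad/s
tau = P / omega = 468 / 376.0486
= 1.2445 Nm


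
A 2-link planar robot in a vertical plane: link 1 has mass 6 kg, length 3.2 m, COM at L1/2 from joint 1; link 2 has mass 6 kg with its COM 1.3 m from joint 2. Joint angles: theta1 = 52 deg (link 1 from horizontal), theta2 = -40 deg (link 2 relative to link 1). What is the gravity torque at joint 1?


Horizontal distance from joint 1 to link-1 COM:
  x_c1 = (L1/2)*cos(t1) = 1.6 * 0.6157 = 0.9851 m
Horizontal distance from joint 1 to link-2 COM:
  x_c2 = L1*cos(t1) + Lc2*cos(t1+t2)
       = 3.2*0.6157 + 1.3*0.9781 = 3.2417 m
tau1 = m1*g*x_c1 + m2*g*x_c2
     = 6*9.81*0.9851 + 6*9.81*3.2417
     = 57.9805 + 190.807
     = 248.7875 Nm


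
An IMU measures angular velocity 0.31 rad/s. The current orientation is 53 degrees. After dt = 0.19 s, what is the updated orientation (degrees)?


delta_theta = w * dt = 0.31 * 0.19 = 0.0589 rad
= 3.3747 deg
theta_new = 53 + 3.3747 = 56.3747 deg


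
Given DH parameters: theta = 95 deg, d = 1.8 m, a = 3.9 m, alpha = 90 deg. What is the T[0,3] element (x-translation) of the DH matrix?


T[0,3] = a * cos(theta)
= 3.9 * cos(95 deg)
= 3.9 * -0.0872
= -0.3399


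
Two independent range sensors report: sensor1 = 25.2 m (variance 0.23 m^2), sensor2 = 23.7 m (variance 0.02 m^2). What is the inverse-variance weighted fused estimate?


w1 = (1/var1) / (1/var1 + 1/var2)
   = 4.3478 / (4.3478 + 50.0) = 0.08
w2 = 1 - w1 = 0.92
fused = w1*s1 + w2*s2 = 2.016 + 21.804
= 23.82 m


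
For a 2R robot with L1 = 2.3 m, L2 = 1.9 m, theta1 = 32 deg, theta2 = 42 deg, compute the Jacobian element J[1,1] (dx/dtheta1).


J[1,1] = -L1*sin(t1) - L2*sin(t1+t2)
= -2.3*sin(32) - 1.9*sin(74)
= -3.0452


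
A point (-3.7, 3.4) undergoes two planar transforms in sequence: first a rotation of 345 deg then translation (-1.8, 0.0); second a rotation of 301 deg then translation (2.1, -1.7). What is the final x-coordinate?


After transform 1:
x1 = cos(345)*-3.7 - sin(345)*3.4 + -1.8 = -4.4939
y1 = sin(345)*-3.7 + cos(345)*3.4 + 0.0 = 4.2418
After transform 2:
x2 = cos(301)*-4.4939 - sin(301)*4.2418 + 2.1
= 3.4214


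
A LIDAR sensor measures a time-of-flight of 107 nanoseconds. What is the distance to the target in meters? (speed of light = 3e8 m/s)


tof = 107 ns = 1.07e-07 s
dist = c * tof / 2
= 3e8 * 1.07e-07 / 2
= 16.05 m


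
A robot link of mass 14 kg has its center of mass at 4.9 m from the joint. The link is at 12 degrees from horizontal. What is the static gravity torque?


tau = m*g*L*cos(angle)
= 14 * 9.81 * 4.9 * cos(12 deg)
= 14 * 9.81 * 4.9 * 0.9781
= 658.2601 Nm


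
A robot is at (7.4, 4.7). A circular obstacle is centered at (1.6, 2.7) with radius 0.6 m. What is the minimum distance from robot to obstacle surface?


center_dist = sqrt((7.4-1.6)^2 + (4.7-2.7)^2)
= sqrt(33.64 + 4.0)
= 6.1351
min_dist = center_dist - radius = 6.1351 - 0.6 = 5.5351 m


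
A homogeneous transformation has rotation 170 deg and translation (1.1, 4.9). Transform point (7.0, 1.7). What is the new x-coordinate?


x' = cos(theta)*px - sin(theta)*py + tx
= -0.9848*7.0 - 0.1736*1.7 + 1.1
= -6.0889


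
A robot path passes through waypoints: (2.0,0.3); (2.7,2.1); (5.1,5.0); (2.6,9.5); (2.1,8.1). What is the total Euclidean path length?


Segment lengths:
  seg1 = sqrt((0.7)^2 + (1.8)^2) = 1.9313
  seg2 = sqrt((2.4)^2 + (2.9)^2) = 3.7643
  seg3 = sqrt((-2.5)^2 + (4.5)^2) = 5.1478
  seg4 = sqrt((-0.5)^2 + (-1.4)^2) = 1.4866
Total = 12.33


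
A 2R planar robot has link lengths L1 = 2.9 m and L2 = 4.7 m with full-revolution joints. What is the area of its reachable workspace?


r_max = L1 + L2 = 7.6 m
r_min = |L1 - L2| = 1.8 m
Area = pi*(r_max^2 - r_min^2)
= pi*(57.76 - 3.24)
= pi * 54.52
= 171.2796 m^2


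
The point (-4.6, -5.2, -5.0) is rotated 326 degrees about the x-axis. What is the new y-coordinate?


Rotation about x-axis: y' = y*cos(theta) - z*sin(theta)
= -5.2 * 0.829 - -5.0 * -0.5592
= -7.107


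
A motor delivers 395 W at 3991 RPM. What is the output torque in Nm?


omega = 3991 * 2*pi/60 = 417.9365 rad/s
tau = P / omega = 395 / 417.9365
= 0.9451 Nm


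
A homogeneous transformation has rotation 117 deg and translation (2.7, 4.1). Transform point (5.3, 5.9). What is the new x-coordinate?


x' = cos(theta)*px - sin(theta)*py + tx
= -0.454*5.3 - 0.891*5.9 + 2.7
= -4.9631


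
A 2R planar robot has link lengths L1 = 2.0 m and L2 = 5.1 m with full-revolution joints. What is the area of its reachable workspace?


r_max = L1 + L2 = 7.1 m
r_min = |L1 - L2| = 3.1 m
Area = pi*(r_max^2 - r_min^2)
= pi*(50.41 - 9.61)
= pi * 40.8
= 128.177 m^2


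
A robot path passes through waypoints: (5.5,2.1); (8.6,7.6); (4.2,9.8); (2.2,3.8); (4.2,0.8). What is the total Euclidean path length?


Segment lengths:
  seg1 = sqrt((3.1)^2 + (5.5)^2) = 6.3135
  seg2 = sqrt((-4.4)^2 + (2.2)^2) = 4.9193
  seg3 = sqrt((-2.0)^2 + (-6.0)^2) = 6.3246
  seg4 = sqrt((2.0)^2 + (-3.0)^2) = 3.6056
Total = 21.1629


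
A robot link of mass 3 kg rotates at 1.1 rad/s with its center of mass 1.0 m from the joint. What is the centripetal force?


F = m * omega^2 * r
= 3 * 1.1^2 * 1.0
= 3 * 1.21 * 1.0
= 3.63 N


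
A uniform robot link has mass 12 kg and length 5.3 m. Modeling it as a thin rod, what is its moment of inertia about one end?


I = (1/3) * m * L^2
= (1/3) * 12 * 5.3^2
= 0.333333 * 12 * 28.09
= 112.36 kg*m^2


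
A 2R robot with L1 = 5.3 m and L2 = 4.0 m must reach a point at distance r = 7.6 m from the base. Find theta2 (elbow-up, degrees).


cos(theta2) = (r^2 - L1^2 - L2^2) / (2*L1*L2)
cos(theta2) = (57.76 - 28.09 - 16.0) / 42.4
cos(theta2) = 0.322406
theta2 = 71.1915 degrees


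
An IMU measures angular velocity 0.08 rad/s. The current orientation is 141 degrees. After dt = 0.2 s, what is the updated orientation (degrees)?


delta_theta = w * dt = 0.08 * 0.2 = 0.016 rad
= 0.9167 deg
theta_new = 141 + 0.9167 = 141.9167 deg


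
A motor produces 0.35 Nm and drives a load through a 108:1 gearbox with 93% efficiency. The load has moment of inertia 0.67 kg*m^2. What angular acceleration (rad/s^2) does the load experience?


tau_out = tau_motor * N * eta
= 0.35 * 108 * 0.93 = 35.154 Nm
alpha = tau_out / I = 35.154 / 0.67
= 52.4687 rad/s^2


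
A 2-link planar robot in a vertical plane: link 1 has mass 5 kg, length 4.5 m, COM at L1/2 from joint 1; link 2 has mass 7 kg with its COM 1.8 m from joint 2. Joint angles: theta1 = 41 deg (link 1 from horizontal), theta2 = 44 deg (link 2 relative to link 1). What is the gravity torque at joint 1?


Horizontal distance from joint 1 to link-1 COM:
  x_c1 = (L1/2)*cos(t1) = 2.25 * 0.7547 = 1.6981 m
Horizontal distance from joint 1 to link-2 COM:
  x_c2 = L1*cos(t1) + Lc2*cos(t1+t2)
       = 4.5*0.7547 + 1.8*0.0872 = 3.5531 m
tau1 = m1*g*x_c1 + m2*g*x_c2
     = 5*9.81*1.6981 + 7*9.81*3.5531
     = 83.2916 + 243.9896
     = 327.2812 Nm


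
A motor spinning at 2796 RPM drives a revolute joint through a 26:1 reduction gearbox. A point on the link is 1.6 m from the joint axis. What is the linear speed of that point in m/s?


omega_motor = 2796 * 2*pi/60 = 292.7964 rad/s
omega_joint = omega_motor / 26 = 11.2614 rad/s
v = omega_joint * r = 11.2614 * 1.6
= 18.0182 m/s


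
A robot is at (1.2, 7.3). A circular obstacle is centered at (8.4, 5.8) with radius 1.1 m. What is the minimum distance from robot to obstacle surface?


center_dist = sqrt((1.2-8.4)^2 + (7.3-5.8)^2)
= sqrt(51.84 + 2.25)
= 7.3546
min_dist = center_dist - radius = 7.3546 - 1.1 = 6.2546 m


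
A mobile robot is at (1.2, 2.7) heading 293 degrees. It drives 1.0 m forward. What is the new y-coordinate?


y_new = y0 + d*sin(theta)
= 2.7 + 1.0*sin(293)
= 2.7 + -0.9205
= 1.7795


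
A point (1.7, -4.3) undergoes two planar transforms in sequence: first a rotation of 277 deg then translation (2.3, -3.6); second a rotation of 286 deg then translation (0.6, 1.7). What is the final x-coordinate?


After transform 1:
x1 = cos(277)*1.7 - sin(277)*-4.3 + 2.3 = -1.7608
y1 = sin(277)*1.7 + cos(277)*-4.3 + -3.6 = -5.8114
After transform 2:
x2 = cos(286)*-1.7608 - sin(286)*-5.8114 + 0.6
= -5.4716


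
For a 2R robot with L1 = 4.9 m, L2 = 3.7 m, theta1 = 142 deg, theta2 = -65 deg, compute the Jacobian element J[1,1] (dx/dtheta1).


J[1,1] = -L1*sin(t1) - L2*sin(t1+t2)
= -4.9*sin(142) - 3.7*sin(77)
= -6.6219


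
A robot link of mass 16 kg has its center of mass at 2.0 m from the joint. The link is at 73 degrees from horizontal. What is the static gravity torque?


tau = m*g*L*cos(angle)
= 16 * 9.81 * 2.0 * cos(73 deg)
= 16 * 9.81 * 2.0 * 0.2924
= 91.7813 Nm


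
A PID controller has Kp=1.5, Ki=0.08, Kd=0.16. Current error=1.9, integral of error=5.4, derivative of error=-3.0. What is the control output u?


u = Kp*e + Ki*int(e) + Kd*de/dt
= 1.5*1.9 + 0.08*5.4 + 0.16*(-3.0)
= 2.85 + 0.432 + -0.48
= 2.802


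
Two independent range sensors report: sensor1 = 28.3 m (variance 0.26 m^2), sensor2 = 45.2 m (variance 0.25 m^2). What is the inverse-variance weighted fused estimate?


w1 = (1/var1) / (1/var1 + 1/var2)
   = 3.8462 / (3.8462 + 4.0) = 0.4902
w2 = 1 - w1 = 0.5098
fused = w1*s1 + w2*s2 = 13.8725 + 23.0431
= 36.9157 m


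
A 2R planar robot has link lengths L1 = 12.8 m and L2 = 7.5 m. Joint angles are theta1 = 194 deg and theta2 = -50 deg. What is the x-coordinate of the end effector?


Convert angles to radians: theta1 = 3.3859, theta2 = -0.8727
x = L1*cos(theta1) + L2*cos(theta1+theta2)
x = -12.4198 + -6.0676
x = -18.4874
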